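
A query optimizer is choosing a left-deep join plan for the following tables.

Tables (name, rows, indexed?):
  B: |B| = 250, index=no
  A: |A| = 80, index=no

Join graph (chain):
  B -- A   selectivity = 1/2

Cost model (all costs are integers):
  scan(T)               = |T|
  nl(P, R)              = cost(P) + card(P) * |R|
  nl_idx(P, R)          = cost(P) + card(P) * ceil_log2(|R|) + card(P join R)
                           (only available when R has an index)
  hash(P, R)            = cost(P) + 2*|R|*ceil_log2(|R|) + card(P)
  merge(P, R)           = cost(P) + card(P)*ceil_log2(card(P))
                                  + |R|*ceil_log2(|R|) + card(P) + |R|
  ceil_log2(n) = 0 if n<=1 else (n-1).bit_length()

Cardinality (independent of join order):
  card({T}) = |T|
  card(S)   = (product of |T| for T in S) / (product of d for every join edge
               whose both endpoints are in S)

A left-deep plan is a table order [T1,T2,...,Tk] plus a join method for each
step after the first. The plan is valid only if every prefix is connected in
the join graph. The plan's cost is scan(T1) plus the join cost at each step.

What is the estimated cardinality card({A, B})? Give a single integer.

10000

Tables in S: A(80), B(250)
Edges inside S: B-A(d=2)
numerator = 80 * 250 = 20000
denominator = 2 = 2
card(S) = 20000 / 2 = 10000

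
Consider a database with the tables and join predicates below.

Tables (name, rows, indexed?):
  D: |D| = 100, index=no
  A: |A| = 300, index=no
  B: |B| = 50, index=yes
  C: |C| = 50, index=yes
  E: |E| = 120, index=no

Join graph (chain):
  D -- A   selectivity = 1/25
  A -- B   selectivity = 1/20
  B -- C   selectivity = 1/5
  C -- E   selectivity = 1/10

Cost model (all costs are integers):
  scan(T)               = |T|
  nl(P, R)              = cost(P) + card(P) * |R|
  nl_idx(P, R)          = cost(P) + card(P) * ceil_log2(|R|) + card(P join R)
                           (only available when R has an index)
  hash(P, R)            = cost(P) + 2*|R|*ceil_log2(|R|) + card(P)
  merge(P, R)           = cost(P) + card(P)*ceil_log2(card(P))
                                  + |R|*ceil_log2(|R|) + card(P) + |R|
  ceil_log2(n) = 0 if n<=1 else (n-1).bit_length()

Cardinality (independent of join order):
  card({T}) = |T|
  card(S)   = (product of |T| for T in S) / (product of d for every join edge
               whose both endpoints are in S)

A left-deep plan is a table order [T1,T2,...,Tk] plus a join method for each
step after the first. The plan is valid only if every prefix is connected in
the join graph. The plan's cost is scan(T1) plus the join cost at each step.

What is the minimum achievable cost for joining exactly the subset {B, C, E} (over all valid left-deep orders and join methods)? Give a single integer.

Selinger DP over subsets of {B,C,E}:
  {B}: scan cost=50, card=50
  {C}: scan cost=50, card=50
  {E}: scan cost=120, card=120
  {BC}: card=500; try (C,hash)→700, (B,hash)→700, (C,merge)→750, (B,merge)→750, (C,nl_idx)→850, (B,nl_idx)→850 …(+2); best=700 via (C,hash)
  {CE}: card=600; try (C,hash)→840, (E,merge)→1360, (C,merge)→1430, (C,nl_idx)→1440, (E,hash)→1780, (E,nl)→6050 …(+1); best=840 via (C,hash)
  {BCE}: card=6000; try (B,hash)→2040, (E,hash)→2880, (E,merge)→6660, (B,merge)→7790, (B,nl_idx)→10440, (B,nl)→30840 …(+1); best=2040 via (B,hash)

2040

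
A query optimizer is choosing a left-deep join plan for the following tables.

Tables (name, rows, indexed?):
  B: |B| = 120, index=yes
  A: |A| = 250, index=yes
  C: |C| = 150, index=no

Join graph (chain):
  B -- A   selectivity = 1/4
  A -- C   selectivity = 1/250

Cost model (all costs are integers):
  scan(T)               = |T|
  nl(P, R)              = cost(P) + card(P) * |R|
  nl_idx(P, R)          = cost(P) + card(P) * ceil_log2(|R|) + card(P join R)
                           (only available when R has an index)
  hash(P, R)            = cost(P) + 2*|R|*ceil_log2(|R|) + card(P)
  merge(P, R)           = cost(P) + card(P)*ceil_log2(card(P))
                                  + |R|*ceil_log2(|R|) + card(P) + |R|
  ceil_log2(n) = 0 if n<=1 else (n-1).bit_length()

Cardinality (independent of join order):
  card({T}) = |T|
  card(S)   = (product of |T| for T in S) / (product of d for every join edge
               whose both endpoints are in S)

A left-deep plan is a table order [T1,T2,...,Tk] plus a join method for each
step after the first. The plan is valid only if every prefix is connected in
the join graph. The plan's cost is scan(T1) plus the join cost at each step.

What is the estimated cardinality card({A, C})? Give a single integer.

150

Tables in S: A(250), C(150)
Edges inside S: A-C(d=250)
numerator = 250 * 150 = 37500
denominator = 250 = 250
card(S) = 37500 / 250 = 150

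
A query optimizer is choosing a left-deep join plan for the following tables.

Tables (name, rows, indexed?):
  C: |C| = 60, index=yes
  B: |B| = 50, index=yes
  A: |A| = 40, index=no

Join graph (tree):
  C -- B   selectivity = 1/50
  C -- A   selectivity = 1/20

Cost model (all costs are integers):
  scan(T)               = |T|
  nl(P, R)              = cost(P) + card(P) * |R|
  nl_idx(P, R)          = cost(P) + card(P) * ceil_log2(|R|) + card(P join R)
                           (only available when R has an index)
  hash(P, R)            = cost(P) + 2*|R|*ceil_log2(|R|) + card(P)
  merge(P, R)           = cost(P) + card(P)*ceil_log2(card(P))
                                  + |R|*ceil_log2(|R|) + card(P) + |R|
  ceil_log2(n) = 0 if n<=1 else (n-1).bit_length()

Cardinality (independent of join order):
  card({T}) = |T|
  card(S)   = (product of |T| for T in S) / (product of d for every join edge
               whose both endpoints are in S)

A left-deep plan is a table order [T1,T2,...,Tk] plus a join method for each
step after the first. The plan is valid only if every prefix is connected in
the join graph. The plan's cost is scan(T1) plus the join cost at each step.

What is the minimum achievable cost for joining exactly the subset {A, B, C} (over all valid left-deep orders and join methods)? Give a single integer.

950

Selinger DP over subsets of {A,B,C}:
  {C}: scan cost=60, card=60
  {B}: scan cost=50, card=50
  {A}: scan cost=40, card=40
  {BC}: card=60; try (C,nl_idx)→410, (B,nl_idx)→480, (B,hash)→720, (C,hash)→820, (C,merge)→820, (B,merge)→830 …(+2); best=410 via (C,nl_idx)
  {AC}: card=120; try (C,nl_idx)→400, (A,hash)→600, (C,merge)→740, (A,merge)→760, (C,hash)→800, (C,nl)→2440 …(+1); best=400 via (C,nl_idx)
  {ABC}: card=120; try (A,hash)→950, (A,merge)→1110, (B,hash)→1120, (B,nl_idx)→1240, (B,merge)→1710, (A,nl)→2810 …(+1); best=950 via (A,hash)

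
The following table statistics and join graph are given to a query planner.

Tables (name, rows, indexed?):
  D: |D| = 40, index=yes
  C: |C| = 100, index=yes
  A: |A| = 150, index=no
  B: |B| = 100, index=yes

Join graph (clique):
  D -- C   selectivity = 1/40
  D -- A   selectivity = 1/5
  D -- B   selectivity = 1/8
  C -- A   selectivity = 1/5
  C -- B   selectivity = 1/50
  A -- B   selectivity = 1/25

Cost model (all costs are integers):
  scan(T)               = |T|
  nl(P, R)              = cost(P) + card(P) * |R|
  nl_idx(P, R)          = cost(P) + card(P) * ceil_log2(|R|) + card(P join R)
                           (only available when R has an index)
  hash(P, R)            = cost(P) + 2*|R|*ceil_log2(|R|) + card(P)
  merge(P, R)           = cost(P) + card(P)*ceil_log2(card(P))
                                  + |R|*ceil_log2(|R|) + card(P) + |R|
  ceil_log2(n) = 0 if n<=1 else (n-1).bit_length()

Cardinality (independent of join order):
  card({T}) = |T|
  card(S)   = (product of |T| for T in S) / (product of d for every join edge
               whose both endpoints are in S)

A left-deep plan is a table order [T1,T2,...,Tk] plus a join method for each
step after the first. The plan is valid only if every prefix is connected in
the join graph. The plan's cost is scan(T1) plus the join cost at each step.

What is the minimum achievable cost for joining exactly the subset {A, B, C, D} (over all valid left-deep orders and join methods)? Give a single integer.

2645

Selinger DP over subsets of {A,B,C,D}:
  {D}: scan cost=40, card=40
  {C}: scan cost=100, card=100
  {A}: scan cost=150, card=150
  {B}: scan cost=100, card=100
  {CD}: card=100; try (C,nl_idx)→420, (D,hash)→680, (D,nl_idx)→800, (C,merge)→1120, (D,merge)→1180, (C,hash)→1480 …(+2); best=420 via (C,nl_idx)
  {AD}: card=1200; try (D,hash)→780, (A,merge)→1670, (D,merge)→1780, (D,nl_idx)→2250, (A,hash)→2480, (A,nl)→6040 …(+1); best=780 via (D,hash)
  {BD}: card=500; try (D,hash)→680, (B,nl_idx)→820, (B,merge)→1120, (D,merge)→1180, (D,nl_idx)→1200, (B,hash)→1480 …(+2); best=680 via (D,hash)
  {AC}: card=3000; try (C,hash)→1700, (A,merge)→2250, (C,merge)→2300, (A,hash)→2600, (C,nl_idx)→4200, (A,nl)→15100 …(+1); best=1700 via (C,hash)
  {BC}: card=200; try (C,nl_idx)→1000, (B,nl_idx)→1000, (C,hash)→1600, (B,hash)→1600, (C,merge)→1700, (B,merge)→1700 …(+2); best=1000 via (C,nl_idx)
  {AB}: card=600; try (B,hash)→1700, (B,nl_idx)→1800, (A,merge)→2250, (B,merge)→2300, (A,hash)→2600, (A,nl)→15100 …(+1); best=1700 via (B,hash)
  {ACD}: card=600; try (A,merge)→2570, (A,hash)→2920, (C,hash)→3380, (D,hash)→5180, (C,nl_idx)→9780, (A,nl)→15420 …(+5); best=2570 via (A,merge)
  {BCD}: card=25; try (B,nl_idx)→1145, (D,hash)→1680, (B,hash)→1920, (B,merge)→2020, (D,nl_idx)→2225, (C,hash)→2580 …(+6); best=1145 via (B,nl_idx)
  {ABD}: card=600; try (D,hash)→2780, (B,hash)→3380, (A,hash)→3580, (D,nl_idx)→5900, (A,merge)→7030, (D,merge)→8580 …(+5); best=2780 via (D,hash)
  {ABC}: card=240; try (A,hash)→3600, (C,hash)→3700, (A,merge)→4150, (B,hash)→6100, (C,nl_idx)→6140, (C,merge)→9100 …(+5); best=3600 via (A,hash)
  {ABCD}: card=6; try (A,merge)→2645, (A,hash)→3570, (D,hash)→4320, (B,hash)→4570, (C,hash)→4780, (A,nl)→4895 …(+9); best=2645 via (A,merge)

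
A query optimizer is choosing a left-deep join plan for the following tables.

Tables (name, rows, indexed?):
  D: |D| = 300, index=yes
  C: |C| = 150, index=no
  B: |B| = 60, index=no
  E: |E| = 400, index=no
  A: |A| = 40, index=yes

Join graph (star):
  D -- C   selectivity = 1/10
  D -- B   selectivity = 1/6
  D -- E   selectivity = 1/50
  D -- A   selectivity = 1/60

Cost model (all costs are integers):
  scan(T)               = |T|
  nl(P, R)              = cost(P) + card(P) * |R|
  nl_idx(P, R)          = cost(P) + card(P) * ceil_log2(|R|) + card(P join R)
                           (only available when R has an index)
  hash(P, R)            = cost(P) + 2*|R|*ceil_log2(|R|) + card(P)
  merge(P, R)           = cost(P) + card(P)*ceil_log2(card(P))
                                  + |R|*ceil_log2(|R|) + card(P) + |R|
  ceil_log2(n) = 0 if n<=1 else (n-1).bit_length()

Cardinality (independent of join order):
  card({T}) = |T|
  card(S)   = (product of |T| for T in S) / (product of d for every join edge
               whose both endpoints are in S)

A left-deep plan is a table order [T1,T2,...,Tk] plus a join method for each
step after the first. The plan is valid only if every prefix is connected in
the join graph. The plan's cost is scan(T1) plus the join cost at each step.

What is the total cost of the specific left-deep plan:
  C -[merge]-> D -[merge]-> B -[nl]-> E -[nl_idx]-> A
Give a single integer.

step 1: scan C: cost=150, card=150
step 2: join D via merge
    card(P join D) = 150*300/(10) = 4500
    cost = 150 + 150*8 + 300*9 + 150 + 300 = 4500
step 3: join B via merge
    card(P join B) = 4500*60/(6) = 45000
    cost = 4500 + 4500*13 + 60*6 + 4500 + 60 = 67920
step 4: join E via nl
    card(P join E) = 45000*400/(50) = 360000
    cost = 67920 + 45000*400 = 18067920
step 5: join A via nl_idx
    card(P join A) = 360000*40/(60) = 240000
    cost = 18067920 + 360000*6 + 240000 = 20467920

20467920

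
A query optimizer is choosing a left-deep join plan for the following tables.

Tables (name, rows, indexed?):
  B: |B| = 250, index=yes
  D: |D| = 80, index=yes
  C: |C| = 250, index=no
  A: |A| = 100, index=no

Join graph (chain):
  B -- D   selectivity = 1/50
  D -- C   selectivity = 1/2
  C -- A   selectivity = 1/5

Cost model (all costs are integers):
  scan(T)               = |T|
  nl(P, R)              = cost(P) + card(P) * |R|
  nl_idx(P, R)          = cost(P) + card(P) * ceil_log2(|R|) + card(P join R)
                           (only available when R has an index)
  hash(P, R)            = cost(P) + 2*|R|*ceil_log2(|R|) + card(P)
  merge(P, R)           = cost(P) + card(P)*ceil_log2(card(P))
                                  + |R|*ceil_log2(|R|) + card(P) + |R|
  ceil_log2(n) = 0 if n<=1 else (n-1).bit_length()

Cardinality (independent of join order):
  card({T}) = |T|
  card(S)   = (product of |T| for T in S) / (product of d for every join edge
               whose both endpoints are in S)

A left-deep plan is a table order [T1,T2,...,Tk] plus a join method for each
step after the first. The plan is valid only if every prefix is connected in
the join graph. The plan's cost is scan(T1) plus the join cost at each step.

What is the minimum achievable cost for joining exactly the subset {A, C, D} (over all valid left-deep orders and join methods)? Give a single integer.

Selinger DP over subsets of {A,C,D}:
  {D}: scan cost=80, card=80
  {C}: scan cost=250, card=250
  {A}: scan cost=100, card=100
  {CD}: card=10000; try (D,hash)→1620, (C,merge)→2970, (D,merge)→3140, (C,hash)→4160, (D,nl_idx)→12000, (C,nl)→20080 …(+1); best=1620 via (D,hash)
  {AC}: card=5000; try (A,hash)→1900, (C,merge)→3150, (A,merge)→3300, (C,hash)→4200, (C,nl)→25100, (A,nl)→25250; best=1900 via (A,hash)
  {ACD}: card=200000; try (D,hash)→8020, (A,hash)→13020, (D,merge)→72540, (A,merge)→152420, (D,nl_idx)→236900, (D,nl)→401900 …(+1); best=8020 via (D,hash)

8020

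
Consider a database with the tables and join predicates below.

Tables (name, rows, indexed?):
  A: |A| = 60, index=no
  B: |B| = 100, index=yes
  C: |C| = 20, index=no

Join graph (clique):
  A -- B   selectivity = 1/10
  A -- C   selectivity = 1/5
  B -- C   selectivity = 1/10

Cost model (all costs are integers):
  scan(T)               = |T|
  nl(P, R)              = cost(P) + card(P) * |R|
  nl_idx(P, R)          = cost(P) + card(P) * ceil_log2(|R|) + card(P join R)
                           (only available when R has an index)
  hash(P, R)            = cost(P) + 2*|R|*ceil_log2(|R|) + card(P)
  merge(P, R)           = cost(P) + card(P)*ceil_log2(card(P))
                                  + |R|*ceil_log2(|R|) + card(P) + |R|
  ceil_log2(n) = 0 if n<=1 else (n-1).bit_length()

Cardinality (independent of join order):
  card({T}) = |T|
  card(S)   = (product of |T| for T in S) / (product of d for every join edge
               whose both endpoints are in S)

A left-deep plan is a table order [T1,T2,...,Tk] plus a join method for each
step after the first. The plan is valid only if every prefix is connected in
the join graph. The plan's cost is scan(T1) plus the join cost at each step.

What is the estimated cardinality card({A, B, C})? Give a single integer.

Tables in S: A(60), B(100), C(20)
Edges inside S: A-B(d=10), A-C(d=5), B-C(d=10)
numerator = 60 * 100 * 20 = 120000
denominator = 10 * 5 * 10 = 500
card(S) = 120000 / 500 = 240

240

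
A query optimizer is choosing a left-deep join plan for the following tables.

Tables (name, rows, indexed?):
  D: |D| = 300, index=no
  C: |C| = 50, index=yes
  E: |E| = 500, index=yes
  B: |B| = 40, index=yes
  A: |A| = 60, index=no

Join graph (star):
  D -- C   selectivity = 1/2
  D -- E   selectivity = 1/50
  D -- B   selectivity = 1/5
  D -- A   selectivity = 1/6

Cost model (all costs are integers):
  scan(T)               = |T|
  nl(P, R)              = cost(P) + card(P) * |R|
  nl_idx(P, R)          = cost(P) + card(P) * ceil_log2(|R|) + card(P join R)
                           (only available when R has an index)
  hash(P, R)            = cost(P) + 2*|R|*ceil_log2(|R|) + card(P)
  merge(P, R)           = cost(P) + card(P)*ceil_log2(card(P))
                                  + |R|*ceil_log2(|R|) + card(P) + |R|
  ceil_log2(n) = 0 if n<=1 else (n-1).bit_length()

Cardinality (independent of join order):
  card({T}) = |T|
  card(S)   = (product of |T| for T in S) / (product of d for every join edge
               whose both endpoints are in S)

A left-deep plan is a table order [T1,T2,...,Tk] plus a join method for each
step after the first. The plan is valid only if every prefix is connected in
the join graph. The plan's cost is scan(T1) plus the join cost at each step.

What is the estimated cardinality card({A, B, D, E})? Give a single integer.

Tables in S: A(60), B(40), D(300), E(500)
Edges inside S: D-E(d=50), D-B(d=5), D-A(d=6)
numerator = 60 * 40 * 300 * 500 = 360000000
denominator = 50 * 5 * 6 = 1500
card(S) = 360000000 / 1500 = 240000

240000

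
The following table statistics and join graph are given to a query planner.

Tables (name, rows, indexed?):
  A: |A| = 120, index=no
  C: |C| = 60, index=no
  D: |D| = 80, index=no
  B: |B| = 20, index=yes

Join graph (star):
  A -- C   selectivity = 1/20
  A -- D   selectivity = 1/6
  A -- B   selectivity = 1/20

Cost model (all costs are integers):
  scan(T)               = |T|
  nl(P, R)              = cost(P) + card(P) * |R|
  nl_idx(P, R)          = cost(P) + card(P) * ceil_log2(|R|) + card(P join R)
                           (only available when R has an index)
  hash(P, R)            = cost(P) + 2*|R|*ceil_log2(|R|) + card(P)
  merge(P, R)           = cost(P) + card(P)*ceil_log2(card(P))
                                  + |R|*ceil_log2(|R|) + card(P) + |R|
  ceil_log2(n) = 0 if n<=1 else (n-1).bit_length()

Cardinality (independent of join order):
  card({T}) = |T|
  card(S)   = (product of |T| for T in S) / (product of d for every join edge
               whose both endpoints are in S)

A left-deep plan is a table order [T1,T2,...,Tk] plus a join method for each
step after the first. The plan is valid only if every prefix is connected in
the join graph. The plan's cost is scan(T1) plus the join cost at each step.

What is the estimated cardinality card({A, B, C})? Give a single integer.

Tables in S: A(120), B(20), C(60)
Edges inside S: A-C(d=20), A-B(d=20)
numerator = 120 * 20 * 60 = 144000
denominator = 20 * 20 = 400
card(S) = 144000 / 400 = 360

360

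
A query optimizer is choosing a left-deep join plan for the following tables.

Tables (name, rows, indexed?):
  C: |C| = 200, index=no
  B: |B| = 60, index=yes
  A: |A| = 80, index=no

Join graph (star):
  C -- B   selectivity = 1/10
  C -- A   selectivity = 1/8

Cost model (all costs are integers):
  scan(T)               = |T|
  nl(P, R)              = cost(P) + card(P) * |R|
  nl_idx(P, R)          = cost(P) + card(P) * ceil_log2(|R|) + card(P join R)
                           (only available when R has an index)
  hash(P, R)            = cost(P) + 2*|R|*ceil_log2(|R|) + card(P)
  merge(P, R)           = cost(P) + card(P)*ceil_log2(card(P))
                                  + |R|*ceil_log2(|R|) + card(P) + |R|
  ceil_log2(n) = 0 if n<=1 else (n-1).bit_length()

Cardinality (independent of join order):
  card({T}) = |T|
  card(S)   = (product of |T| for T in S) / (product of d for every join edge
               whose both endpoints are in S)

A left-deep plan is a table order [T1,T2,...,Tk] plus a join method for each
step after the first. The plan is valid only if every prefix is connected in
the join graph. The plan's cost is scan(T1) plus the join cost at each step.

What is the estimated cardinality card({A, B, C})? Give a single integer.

Tables in S: A(80), B(60), C(200)
Edges inside S: C-B(d=10), C-A(d=8)
numerator = 80 * 60 * 200 = 960000
denominator = 10 * 8 = 80
card(S) = 960000 / 80 = 12000

12000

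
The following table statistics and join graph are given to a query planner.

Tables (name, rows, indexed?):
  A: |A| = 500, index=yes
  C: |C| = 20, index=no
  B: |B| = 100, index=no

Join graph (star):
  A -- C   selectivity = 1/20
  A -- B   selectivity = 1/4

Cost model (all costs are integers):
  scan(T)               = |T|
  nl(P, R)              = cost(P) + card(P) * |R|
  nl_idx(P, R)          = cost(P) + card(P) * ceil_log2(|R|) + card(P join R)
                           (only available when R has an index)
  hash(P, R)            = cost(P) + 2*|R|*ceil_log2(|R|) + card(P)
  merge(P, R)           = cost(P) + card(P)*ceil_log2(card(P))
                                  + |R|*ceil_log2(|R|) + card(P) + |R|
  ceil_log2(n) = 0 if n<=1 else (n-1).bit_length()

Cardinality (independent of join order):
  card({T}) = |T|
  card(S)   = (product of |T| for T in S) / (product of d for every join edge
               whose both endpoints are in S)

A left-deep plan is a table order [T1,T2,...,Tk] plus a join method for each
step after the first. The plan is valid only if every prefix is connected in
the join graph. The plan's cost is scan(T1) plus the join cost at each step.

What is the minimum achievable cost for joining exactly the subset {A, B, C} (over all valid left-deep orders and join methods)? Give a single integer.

2600

Selinger DP over subsets of {A,B,C}:
  {A}: scan cost=500, card=500
  {C}: scan cost=20, card=20
  {B}: scan cost=100, card=100
  {AC}: card=500; try (A,nl_idx)→700, (C,hash)→1200, (A,merge)→5140, (C,merge)→5620, (A,hash)→9040, (A,nl)→10020 …(+1); best=700 via (A,nl_idx)
  {AB}: card=12500; try (B,hash)→2400, (A,merge)→5900, (B,merge)→6300, (A,hash)→9200, (A,nl_idx)→13500, (A,nl)→50100 …(+1); best=2400 via (B,hash)
  {ABC}: card=12500; try (B,hash)→2600, (B,merge)→6500, (C,hash)→15100, (B,nl)→50700, (C,merge)→190020, (C,nl)→252400; best=2600 via (B,hash)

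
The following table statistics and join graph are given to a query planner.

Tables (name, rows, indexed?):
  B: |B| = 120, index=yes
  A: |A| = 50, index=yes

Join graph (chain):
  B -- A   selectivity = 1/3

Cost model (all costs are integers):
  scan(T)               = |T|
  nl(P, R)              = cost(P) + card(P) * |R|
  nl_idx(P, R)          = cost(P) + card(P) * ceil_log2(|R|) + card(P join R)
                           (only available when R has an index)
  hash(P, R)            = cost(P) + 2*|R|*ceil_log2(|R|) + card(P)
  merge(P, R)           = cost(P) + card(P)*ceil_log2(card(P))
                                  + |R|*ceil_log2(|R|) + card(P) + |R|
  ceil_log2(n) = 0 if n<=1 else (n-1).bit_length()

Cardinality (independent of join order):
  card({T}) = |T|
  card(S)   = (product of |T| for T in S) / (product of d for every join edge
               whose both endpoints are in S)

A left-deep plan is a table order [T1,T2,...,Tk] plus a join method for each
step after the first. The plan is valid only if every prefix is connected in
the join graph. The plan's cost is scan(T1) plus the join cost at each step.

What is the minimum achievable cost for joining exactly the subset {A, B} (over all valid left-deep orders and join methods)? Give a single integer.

Selinger DP over subsets of {A,B}:
  {B}: scan cost=120, card=120
  {A}: scan cost=50, card=50
  {AB}: card=2000; try (A,hash)→840, (B,merge)→1360, (A,merge)→1430, (B,hash)→1780, (B,nl_idx)→2400, (A,nl_idx)→2840 …(+2); best=840 via (A,hash)

840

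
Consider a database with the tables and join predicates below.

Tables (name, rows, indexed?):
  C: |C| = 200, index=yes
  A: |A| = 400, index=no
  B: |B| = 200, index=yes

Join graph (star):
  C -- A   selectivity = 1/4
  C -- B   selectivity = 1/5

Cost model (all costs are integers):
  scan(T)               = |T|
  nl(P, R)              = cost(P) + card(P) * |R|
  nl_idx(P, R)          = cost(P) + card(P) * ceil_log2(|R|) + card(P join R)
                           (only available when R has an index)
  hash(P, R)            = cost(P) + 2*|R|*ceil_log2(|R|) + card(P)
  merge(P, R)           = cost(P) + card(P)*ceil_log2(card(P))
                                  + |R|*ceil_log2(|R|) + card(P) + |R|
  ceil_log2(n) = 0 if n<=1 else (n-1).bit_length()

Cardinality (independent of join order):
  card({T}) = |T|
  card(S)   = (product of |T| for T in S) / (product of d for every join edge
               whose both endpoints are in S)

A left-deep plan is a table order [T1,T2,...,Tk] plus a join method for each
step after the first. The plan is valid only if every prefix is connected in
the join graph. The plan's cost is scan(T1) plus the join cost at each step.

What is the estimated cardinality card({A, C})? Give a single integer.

20000

Tables in S: A(400), C(200)
Edges inside S: C-A(d=4)
numerator = 400 * 200 = 80000
denominator = 4 = 4
card(S) = 80000 / 4 = 20000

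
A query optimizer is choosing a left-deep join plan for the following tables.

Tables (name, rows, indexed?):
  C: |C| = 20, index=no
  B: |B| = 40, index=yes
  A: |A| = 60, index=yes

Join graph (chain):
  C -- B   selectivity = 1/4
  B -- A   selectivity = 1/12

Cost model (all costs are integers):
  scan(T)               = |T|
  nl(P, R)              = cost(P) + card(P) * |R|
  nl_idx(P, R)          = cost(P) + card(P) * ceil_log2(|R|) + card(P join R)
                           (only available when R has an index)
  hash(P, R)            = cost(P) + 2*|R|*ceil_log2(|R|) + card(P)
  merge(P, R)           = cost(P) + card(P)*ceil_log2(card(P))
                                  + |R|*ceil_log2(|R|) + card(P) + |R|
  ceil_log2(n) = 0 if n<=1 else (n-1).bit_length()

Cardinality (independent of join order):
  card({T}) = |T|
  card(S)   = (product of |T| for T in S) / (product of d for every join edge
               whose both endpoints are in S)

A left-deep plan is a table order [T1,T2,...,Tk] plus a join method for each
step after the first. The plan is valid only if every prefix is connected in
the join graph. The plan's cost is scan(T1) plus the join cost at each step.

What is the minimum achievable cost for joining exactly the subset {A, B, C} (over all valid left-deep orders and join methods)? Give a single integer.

Selinger DP over subsets of {A,B,C}:
  {C}: scan cost=20, card=20
  {B}: scan cost=40, card=40
  {A}: scan cost=60, card=60
  {BC}: card=200; try (C,hash)→280, (B,nl_idx)→340, (B,merge)→420, (C,merge)→440, (B,hash)→520, (B,nl)→820 …(+1); best=280 via (C,hash)
  {AB}: card=200; try (A,nl_idx)→480, (B,hash)→600, (B,nl_idx)→620, (A,merge)→740, (B,merge)→760, (A,hash)→800 …(+2); best=480 via (A,nl_idx)
  {ABC}: card=1000; try (C,hash)→880, (A,hash)→1200, (C,merge)→2400, (A,nl_idx)→2480, (A,merge)→2500, (C,nl)→4480 …(+1); best=880 via (C,hash)

880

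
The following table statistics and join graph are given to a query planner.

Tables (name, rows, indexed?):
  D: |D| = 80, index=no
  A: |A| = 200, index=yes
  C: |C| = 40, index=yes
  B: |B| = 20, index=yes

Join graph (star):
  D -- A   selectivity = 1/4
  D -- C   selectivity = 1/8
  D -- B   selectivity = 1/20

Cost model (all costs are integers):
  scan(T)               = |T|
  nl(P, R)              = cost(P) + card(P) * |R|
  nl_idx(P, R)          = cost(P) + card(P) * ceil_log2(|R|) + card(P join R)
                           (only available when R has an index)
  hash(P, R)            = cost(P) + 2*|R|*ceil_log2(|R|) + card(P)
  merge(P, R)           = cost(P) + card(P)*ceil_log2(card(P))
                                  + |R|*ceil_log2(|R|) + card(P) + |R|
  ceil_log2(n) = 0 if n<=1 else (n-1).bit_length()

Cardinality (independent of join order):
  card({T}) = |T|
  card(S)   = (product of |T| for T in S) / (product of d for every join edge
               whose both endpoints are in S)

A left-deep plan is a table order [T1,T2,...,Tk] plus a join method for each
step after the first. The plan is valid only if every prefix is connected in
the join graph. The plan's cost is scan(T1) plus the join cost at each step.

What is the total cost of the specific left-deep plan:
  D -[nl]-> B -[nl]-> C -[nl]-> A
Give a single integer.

84880

step 1: scan D: cost=80, card=80
step 2: join B via nl
    card(P join B) = 80*20/(20) = 80
    cost = 80 + 80*20 = 1680
step 3: join C via nl
    card(P join C) = 80*40/(8) = 400
    cost = 1680 + 80*40 = 4880
step 4: join A via nl
    card(P join A) = 400*200/(4) = 20000
    cost = 4880 + 400*200 = 84880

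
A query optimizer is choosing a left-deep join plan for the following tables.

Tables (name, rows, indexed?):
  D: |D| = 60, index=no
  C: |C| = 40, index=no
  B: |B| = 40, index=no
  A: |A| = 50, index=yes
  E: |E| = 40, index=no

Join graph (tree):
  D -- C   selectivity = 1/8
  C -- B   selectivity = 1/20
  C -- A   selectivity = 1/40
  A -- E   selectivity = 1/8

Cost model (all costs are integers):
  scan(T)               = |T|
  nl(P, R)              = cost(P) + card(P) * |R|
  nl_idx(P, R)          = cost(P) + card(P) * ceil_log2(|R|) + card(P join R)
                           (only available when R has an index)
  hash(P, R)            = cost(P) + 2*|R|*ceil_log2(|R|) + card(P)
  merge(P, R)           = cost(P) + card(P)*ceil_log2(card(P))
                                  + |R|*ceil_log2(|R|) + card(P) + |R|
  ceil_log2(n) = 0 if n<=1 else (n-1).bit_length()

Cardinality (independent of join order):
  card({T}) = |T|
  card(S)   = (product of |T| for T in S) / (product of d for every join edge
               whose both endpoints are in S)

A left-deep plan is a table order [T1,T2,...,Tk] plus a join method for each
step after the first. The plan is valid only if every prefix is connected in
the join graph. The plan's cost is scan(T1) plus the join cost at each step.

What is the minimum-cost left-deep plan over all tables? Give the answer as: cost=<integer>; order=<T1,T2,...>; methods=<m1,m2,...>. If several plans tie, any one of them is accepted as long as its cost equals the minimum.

Selinger DP (subsets sized 1..n):
  {D}: scan cost=60, card=60
  {C}: scan cost=40, card=40
  {B}: scan cost=40, card=40
  {A}: scan cost=50, card=50
  {E}: scan cost=40, card=40
  {CD}: card=300; try (C,hash)→600, (D,merge)→740, (C,merge)→760, (D,hash)→800, (D,nl)→2440, (C,nl)→2460; best=600 via (C,hash)
  {BC}: card=80; try (C,hash)→560, (B,hash)→560, (C,merge)→600, (B,merge)→600, (C,nl)→1640, (B,nl)→1640; best=560 via (C,hash)
  {AC}: card=50; try (A,nl_idx)→330, (C,hash)→580, (A,merge)→670, (C,merge)→680, (A,hash)→680, (A,nl)→2040 …(+1); best=330 via (A,nl_idx)
  {AE}: card=250; try (A,nl_idx)→530, (E,hash)→580, (A,merge)→670, (E,merge)→680, (A,hash)→680, (A,nl)→2040 …(+1); best=530 via (A,nl_idx)
  {BCD}: card=600; try (D,hash)→1360, (B,hash)→1380, (D,merge)→1620, (B,merge)→3880, (D,nl)→5360, (B,nl)→12600; best=1360 via (D,hash)
  {ACD}: card=375; try (D,hash)→1100, (D,merge)→1100, (A,hash)→1500, (A,nl_idx)→2775, (D,nl)→3330, (A,merge)→3950 …(+1); best=1100 via (D,hash)
  {ABC}: card=100; try (B,hash)→860, (B,merge)→960, (A,nl_idx)→1140, (A,hash)→1240, (A,merge)→1550, (B,nl)→2330 …(+1); best=860 via (B,hash)
  {ACE}: card=250; try (E,hash)→860, (E,merge)→960, (C,hash)→1260, (E,nl)→2330, (C,merge)→3060, (C,nl)→10530; best=860 via (E,hash)
  {ABCD}: card=750; try (D,hash)→1680, (B,hash)→1955, (D,merge)→2080, (A,hash)→2560, (B,merge)→5130, (A,nl_idx)→5710 …(+4); best=1680 via (D,hash)
  {ACDE}: card=1875; try (D,hash)→1830, (E,hash)→1955, (D,merge)→3530, (E,merge)→5130, (D,nl)→15860, (E,nl)→16100; best=1830 via (D,hash)
  {ABCE}: card=500; try (E,hash)→1440, (B,hash)→1590, (E,merge)→1940, (B,merge)→3390, (E,nl)→4860, (B,nl)→10860; best=1440 via (E,hash)
  {ABCDE}: card=3750; try (D,hash)→2660, (E,hash)→2910, (B,hash)→4185, (D,merge)→6860, (E,merge)→10210, (B,merge)→24610 …(+3); best=2660 via (D,hash)

cost=2660; order=C,A,B,E,D; methods=nl_idx,hash,hash,hash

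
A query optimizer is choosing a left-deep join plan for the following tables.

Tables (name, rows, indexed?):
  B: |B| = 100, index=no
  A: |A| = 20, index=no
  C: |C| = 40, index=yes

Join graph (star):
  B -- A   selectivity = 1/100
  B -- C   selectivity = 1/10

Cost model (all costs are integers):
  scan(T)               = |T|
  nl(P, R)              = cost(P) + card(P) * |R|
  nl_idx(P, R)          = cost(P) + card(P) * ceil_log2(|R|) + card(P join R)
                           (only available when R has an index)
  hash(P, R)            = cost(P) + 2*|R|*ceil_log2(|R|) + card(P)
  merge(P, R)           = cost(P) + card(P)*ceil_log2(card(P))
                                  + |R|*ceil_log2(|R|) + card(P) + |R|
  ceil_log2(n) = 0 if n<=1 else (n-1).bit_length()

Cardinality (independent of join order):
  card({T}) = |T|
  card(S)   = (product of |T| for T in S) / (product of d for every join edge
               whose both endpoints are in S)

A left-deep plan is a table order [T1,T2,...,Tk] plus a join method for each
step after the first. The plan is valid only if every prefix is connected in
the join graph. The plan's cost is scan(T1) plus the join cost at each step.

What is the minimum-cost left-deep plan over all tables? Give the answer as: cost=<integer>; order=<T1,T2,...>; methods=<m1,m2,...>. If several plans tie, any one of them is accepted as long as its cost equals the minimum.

cost=600; order=B,A,C; methods=hash,nl_idx

Selinger DP (subsets sized 1..n):
  {B}: scan cost=100, card=100
  {A}: scan cost=20, card=20
  {C}: scan cost=40, card=40
  {AB}: card=20; try (A,hash)→400, (B,merge)→940, (A,merge)→1020, (B,hash)→1440, (B,nl)→2020, (A,nl)→2100; best=400 via (A,hash)
  {BC}: card=400; try (C,hash)→680, (C,nl_idx)→1100, (B,merge)→1120, (C,merge)→1180, (B,hash)→1480, (B,nl)→4040 …(+1); best=680 via (C,hash)
  {ABC}: card=80; try (C,nl_idx)→600, (C,merge)→800, (C,hash)→900, (C,nl)→1200, (A,hash)→1280, (A,merge)→4800 …(+1); best=600 via (C,nl_idx)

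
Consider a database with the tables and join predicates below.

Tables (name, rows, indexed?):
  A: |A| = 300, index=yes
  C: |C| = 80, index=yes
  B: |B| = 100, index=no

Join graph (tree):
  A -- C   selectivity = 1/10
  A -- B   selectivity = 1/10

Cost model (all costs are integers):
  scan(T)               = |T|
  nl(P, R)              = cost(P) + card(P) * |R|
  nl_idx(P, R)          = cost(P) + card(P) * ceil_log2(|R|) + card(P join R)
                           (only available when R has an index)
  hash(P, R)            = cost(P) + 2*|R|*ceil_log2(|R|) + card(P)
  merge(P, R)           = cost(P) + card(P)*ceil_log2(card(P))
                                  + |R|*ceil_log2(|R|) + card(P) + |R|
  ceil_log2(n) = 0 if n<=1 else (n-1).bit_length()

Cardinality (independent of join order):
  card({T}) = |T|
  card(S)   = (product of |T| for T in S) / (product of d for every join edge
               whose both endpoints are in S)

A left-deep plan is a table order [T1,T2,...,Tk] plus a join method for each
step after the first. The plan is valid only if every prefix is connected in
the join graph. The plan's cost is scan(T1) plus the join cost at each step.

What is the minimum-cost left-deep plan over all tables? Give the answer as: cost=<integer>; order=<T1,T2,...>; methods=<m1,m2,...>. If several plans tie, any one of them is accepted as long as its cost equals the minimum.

cost=5520; order=A,C,B; methods=hash,hash

Selinger DP (subsets sized 1..n):
  {A}: scan cost=300, card=300
  {C}: scan cost=80, card=80
  {B}: scan cost=100, card=100
  {AC}: card=2400; try (C,hash)→1720, (A,nl_idx)→3200, (A,merge)→3720, (C,merge)→3940, (C,nl_idx)→4800, (A,hash)→5560 …(+2); best=1720 via (C,hash)
  {AB}: card=3000; try (B,hash)→2000, (A,merge)→3900, (A,nl_idx)→4000, (B,merge)→4100, (A,hash)→5600, (A,nl)→30100 …(+1); best=2000 via (B,hash)
  {ABC}: card=24000; try (B,hash)→5520, (C,hash)→6120, (B,merge)→33720, (C,merge)→41640, (C,nl_idx)→47000, (B,nl)→241720 …(+1); best=5520 via (B,hash)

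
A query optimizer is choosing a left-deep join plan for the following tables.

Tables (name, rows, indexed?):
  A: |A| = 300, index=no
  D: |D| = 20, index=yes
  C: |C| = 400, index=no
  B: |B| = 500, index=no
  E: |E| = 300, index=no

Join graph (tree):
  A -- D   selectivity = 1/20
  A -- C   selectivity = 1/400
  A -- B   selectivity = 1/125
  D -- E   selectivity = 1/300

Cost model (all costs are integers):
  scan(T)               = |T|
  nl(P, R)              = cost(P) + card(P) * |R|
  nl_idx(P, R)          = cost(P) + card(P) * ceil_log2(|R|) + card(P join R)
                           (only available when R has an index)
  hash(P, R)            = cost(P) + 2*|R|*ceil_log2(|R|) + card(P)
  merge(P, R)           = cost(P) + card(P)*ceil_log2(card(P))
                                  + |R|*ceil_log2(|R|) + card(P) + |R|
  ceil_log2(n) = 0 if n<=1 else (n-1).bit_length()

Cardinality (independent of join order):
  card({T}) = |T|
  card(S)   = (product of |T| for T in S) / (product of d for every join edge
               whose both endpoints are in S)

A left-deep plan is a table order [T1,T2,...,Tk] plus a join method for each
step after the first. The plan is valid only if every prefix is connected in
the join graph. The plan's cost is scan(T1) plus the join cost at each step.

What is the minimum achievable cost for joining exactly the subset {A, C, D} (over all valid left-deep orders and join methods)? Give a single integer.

Selinger DP over subsets of {A,C,D}:
  {A}: scan cost=300, card=300
  {D}: scan cost=20, card=20
  {C}: scan cost=400, card=400
  {AD}: card=300; try (D,hash)→800, (D,nl_idx)→2100, (A,merge)→3140, (D,merge)→3420, (A,hash)→5440, (A,nl)→6020 …(+1); best=800 via (D,hash)
  {AC}: card=300; try (A,hash)→6200, (C,merge)→7300, (A,merge)→7400, (C,hash)→7800, (C,nl)→120300, (A,nl)→120400; best=6200 via (A,hash)
  {ACD}: card=300; try (D,hash)→6700, (C,merge)→7800, (D,nl_idx)→8000, (C,hash)→8300, (D,merge)→9320, (D,nl)→12200 …(+1); best=6700 via (D,hash)

6700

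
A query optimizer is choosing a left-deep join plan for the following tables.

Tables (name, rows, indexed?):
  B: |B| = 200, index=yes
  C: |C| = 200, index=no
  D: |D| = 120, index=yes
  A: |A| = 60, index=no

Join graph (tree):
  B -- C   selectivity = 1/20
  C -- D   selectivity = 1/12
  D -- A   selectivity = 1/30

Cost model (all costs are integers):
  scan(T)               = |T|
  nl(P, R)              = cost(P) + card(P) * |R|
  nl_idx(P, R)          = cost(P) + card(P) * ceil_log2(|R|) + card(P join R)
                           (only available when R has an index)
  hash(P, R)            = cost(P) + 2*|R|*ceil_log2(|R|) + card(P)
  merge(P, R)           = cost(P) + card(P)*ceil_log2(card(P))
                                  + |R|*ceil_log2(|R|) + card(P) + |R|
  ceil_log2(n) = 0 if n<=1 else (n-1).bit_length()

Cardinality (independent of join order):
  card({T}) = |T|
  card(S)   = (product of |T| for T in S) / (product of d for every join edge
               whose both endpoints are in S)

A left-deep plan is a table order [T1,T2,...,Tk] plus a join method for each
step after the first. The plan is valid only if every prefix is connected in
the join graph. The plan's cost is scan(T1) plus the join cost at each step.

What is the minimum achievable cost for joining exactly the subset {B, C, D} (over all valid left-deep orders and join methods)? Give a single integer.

Selinger DP over subsets of {B,C,D}:
  {B}: scan cost=200, card=200
  {C}: scan cost=200, card=200
  {D}: scan cost=120, card=120
  {BC}: card=2000; try (C,hash)→3600, (B,hash)→3600, (C,merge)→3800, (B,merge)→3800, (B,nl_idx)→3800, (C,nl)→40200 …(+1); best=3600 via (C,hash)
  {CD}: card=2000; try (D,hash)→2080, (C,merge)→2880, (D,merge)→2960, (C,hash)→3440, (D,nl_idx)→3600, (C,nl)→24120 …(+1); best=2080 via (D,hash)
  {BCD}: card=20000; try (D,hash)→7280, (B,hash)→7280, (B,merge)→27880, (D,merge)→28560, (D,nl_idx)→37600, (B,nl_idx)→38080 …(+2); best=7280 via (D,hash)

7280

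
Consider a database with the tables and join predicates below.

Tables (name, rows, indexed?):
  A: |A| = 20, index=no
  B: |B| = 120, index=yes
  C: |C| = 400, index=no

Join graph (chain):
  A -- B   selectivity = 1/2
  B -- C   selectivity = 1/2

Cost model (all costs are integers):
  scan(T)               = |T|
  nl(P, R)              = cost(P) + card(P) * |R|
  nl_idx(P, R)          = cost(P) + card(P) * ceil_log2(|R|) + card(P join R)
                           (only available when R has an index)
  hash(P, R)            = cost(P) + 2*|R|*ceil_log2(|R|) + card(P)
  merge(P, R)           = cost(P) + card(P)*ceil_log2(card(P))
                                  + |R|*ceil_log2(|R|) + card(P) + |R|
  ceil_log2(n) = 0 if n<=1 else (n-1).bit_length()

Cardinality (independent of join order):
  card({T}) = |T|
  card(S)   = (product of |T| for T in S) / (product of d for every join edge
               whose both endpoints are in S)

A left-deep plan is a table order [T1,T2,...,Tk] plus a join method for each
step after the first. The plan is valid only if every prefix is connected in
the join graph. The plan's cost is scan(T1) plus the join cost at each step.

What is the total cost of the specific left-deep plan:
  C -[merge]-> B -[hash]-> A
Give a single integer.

29560

step 1: scan C: cost=400, card=400
step 2: join B via merge
    card(P join B) = 400*120/(2) = 24000
    cost = 400 + 400*9 + 120*7 + 400 + 120 = 5360
step 3: join A via hash
    card(P join A) = 24000*20/(2) = 240000
    cost = 5360 + 2*20*5 + 24000 = 29560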